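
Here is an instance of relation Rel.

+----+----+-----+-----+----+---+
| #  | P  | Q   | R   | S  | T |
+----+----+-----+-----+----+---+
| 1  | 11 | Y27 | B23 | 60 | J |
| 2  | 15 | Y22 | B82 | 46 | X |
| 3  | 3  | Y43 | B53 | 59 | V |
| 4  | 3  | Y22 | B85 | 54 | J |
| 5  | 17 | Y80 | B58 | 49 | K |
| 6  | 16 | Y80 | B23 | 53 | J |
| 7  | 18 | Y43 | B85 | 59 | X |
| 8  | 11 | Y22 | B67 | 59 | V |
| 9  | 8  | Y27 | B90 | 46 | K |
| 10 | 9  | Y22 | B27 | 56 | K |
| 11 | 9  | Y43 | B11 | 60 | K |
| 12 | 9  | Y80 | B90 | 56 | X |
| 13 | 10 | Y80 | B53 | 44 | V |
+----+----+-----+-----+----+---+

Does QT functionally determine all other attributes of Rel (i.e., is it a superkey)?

Yes

All 13 rows have distinct QT values, so QT → (all attributes) holds and QT is a superkey.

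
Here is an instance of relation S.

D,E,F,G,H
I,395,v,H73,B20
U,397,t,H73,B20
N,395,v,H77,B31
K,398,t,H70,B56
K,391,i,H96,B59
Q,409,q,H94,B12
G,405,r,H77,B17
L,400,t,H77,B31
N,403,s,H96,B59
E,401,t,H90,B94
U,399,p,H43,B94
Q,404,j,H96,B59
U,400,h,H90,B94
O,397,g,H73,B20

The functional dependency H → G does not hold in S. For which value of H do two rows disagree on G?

H=B20: 3 rows → G = H73, H73, H73 ✓
H=B31: 2 rows → G = H77, H77 ✓
H=B56: 1 row → G = H70 ✓
H=B59: 3 rows → G = H96, H96, H96 ✓
H=B12: 1 row → G = H94 ✓
H=B17: 1 row → G = H77 ✓
H=B94: 3 rows → G takes values {H90, H43} — violation
The only H value with inconsistent G is H=B94.

B94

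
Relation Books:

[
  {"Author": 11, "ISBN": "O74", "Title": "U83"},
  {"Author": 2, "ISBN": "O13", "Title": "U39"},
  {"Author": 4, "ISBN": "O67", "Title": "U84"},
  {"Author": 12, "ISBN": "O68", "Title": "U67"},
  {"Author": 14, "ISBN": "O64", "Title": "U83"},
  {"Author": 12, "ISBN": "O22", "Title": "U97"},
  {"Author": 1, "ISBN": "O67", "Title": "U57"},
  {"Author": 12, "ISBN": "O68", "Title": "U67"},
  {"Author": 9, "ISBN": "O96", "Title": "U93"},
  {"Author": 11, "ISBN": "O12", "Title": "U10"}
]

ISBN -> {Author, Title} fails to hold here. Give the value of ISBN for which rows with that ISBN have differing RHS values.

O67

ISBN=O74: 1 row → {Author,Title} = (11, U83) ✓
ISBN=O13: 1 row → {Author,Title} = (2, U39) ✓
ISBN=O67: 2 rows → {Author,Title} takes values {(4, U84), (1, U57)} — violation
ISBN=O68: 2 rows → {Author,Title} = (12, U67), (12, U67) ✓
ISBN=O64: 1 row → {Author,Title} = (14, U83) ✓
ISBN=O22: 1 row → {Author,Title} = (12, U97) ✓
ISBN=O96: 1 row → {Author,Title} = (9, U93) ✓
ISBN=O12: 1 row → {Author,Title} = (11, U10) ✓
The only ISBN value with inconsistent RHS is ISBN=O67.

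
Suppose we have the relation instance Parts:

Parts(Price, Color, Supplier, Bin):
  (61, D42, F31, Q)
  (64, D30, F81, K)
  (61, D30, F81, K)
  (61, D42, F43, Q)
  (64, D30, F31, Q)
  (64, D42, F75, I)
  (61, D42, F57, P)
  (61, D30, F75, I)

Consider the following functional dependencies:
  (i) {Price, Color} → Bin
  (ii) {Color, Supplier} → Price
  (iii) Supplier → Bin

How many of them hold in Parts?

1

(i) {Price, Color} → Bin: (Price=61, Color=D42): 3 rows → Bin takes values {Q, P} — violation; (Price=64, Color=D30): 2 rows → Bin takes values {K, Q} — violation; (Price=61, Color=D30): 2 rows → Bin takes values {K, I} — violation — fails.
(ii) {Color, Supplier} → Price: (Color=D30, Supplier=F81): 2 rows → Price takes values {64, 61} — violation — fails.
(iii) Supplier → Bin: every LHS value maps to a single RHS value — holds.
1 of the 3 dependencies holds.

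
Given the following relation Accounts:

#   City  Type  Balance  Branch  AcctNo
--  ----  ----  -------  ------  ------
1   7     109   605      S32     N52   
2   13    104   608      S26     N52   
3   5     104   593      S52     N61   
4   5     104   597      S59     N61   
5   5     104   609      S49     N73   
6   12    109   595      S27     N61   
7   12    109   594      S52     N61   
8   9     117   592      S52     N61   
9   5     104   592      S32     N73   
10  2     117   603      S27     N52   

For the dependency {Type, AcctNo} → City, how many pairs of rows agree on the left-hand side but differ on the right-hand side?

0

(Type=104, AcctNo=N61): all 2 rows agree on City — 0 pairs.
(Type=104, AcctNo=N73): all 2 rows agree on City — 0 pairs.
(Type=109, AcctNo=N61): all 2 rows agree on City — 0 pairs.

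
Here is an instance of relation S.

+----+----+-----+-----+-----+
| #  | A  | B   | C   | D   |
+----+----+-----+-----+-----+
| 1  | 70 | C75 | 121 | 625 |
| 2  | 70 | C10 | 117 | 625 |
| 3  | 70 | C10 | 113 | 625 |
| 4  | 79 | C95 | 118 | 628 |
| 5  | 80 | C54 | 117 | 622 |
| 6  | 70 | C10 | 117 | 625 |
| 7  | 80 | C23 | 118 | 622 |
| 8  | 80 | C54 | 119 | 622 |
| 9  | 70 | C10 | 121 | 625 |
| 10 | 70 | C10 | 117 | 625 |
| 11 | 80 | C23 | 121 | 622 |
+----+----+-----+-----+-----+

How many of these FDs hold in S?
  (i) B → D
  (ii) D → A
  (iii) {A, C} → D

3

(i) B → D: every LHS value maps to a single RHS value — holds.
(ii) D → A: every LHS value maps to a single RHS value — holds.
(iii) {A, C} → D: every LHS value maps to a single RHS value — holds.
3 of the 3 dependencies hold.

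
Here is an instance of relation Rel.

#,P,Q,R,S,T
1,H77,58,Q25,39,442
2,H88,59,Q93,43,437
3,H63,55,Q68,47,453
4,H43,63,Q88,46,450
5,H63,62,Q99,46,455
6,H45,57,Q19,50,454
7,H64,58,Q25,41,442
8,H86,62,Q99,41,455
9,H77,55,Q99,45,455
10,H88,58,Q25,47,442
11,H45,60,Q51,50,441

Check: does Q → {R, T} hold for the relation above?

Q=58: rows 1, 7, 10 → {R,T} = (Q25, 442), (Q25, 442), (Q25, 442) ✓
Q=59: row 2 → {R,T} = (Q93, 437) ✓
Q=55: rows 3, 9 → {R,T} takes values {(Q68, 453), (Q99, 455)} — violation
Q=63: row 4 → {R,T} = (Q88, 450) ✓
Q=62: rows 5, 8 → {R,T} = (Q99, 455), (Q99, 455) ✓
Q=57: row 6 → {R,T} = (Q19, 454) ✓
Q=60: row 11 → {R,T} = (Q51, 441) ✓
Two rows agree on Q but differ on {R, T}, so Q → {R, T} does not hold.

No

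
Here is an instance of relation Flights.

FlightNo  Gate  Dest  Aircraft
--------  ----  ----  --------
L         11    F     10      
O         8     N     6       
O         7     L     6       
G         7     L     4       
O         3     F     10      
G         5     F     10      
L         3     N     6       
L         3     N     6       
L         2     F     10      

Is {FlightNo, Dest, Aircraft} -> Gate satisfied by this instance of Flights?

No

(FlightNo=L, Dest=F, Aircraft=10): 2 rows → Gate takes values {11, 2} — violation
(FlightNo=O, Dest=N, Aircraft=6): 1 row → Gate = 8 ✓
(FlightNo=O, Dest=L, Aircraft=6): 1 row → Gate = 7 ✓
(FlightNo=G, Dest=L, Aircraft=4): 1 row → Gate = 7 ✓
(FlightNo=O, Dest=F, Aircraft=10): 1 row → Gate = 3 ✓
(FlightNo=G, Dest=F, Aircraft=10): 1 row → Gate = 5 ✓
(FlightNo=L, Dest=N, Aircraft=6): 2 rows → Gate = 3, 3 ✓
Two rows agree on {FlightNo, Dest, Aircraft} but differ on Gate, so {FlightNo, Dest, Aircraft} -> Gate does not hold.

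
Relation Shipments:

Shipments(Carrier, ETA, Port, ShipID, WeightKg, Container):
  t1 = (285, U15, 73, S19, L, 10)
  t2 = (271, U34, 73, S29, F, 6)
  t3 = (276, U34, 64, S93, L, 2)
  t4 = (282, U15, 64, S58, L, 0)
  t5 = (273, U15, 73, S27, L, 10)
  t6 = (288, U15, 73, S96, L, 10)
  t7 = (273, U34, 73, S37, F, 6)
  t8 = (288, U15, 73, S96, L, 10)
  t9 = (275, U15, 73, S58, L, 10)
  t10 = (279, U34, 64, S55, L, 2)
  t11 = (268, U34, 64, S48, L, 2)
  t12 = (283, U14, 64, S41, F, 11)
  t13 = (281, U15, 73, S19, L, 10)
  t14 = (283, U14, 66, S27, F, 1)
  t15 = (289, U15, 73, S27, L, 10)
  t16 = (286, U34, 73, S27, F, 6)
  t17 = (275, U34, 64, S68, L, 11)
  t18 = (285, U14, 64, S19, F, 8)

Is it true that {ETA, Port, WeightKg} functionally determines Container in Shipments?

(ETA=U15, Port=73, WeightKg=L): rows 1, 5, 6, 8, 9, 13, 15 → Container = 10, 10, 10, 10, 10, 10, 10 ✓
(ETA=U34, Port=73, WeightKg=F): rows 2, 7, 16 → Container = 6, 6, 6 ✓
(ETA=U34, Port=64, WeightKg=L): rows 3, 10, 11, 17 → Container takes values {2, 11} — violation
(ETA=U15, Port=64, WeightKg=L): row 4 → Container = 0 ✓
(ETA=U14, Port=64, WeightKg=F): rows 12, 18 → Container takes values {11, 8} — violation
(ETA=U14, Port=66, WeightKg=F): row 14 → Container = 1 ✓
Two rows agree on {ETA, Port, WeightKg} but differ on Container, so {ETA, Port, WeightKg} → Container does not hold.

No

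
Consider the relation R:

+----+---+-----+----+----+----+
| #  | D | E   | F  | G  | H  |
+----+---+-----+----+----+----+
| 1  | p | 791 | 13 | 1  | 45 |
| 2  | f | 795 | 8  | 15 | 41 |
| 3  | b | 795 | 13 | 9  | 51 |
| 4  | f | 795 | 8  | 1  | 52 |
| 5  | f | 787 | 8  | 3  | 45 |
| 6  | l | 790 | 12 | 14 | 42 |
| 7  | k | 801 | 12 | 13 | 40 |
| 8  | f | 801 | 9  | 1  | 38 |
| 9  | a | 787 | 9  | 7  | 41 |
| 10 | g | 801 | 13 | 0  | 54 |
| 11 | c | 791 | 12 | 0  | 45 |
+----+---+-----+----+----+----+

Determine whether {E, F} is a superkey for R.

Rows 2 and 4 have the same {E, F} value (E=795, F=8) but are distinct tuples, so {E, F} does not determine every attribute — not a superkey.

No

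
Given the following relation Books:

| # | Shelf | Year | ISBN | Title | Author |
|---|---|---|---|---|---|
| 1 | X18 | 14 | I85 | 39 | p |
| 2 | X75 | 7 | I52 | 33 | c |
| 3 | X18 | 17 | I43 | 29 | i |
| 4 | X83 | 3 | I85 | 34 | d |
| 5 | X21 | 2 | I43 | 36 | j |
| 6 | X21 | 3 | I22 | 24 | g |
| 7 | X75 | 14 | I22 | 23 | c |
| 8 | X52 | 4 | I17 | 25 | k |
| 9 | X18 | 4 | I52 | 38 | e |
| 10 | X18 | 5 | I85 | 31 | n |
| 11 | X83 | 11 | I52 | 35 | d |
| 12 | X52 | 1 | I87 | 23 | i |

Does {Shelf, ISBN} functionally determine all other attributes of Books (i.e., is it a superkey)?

Rows 1 and 10 have the same {Shelf, ISBN} value (Shelf=X18, ISBN=I85) but are distinct tuples, so {Shelf, ISBN} does not determine every attribute — not a superkey.

No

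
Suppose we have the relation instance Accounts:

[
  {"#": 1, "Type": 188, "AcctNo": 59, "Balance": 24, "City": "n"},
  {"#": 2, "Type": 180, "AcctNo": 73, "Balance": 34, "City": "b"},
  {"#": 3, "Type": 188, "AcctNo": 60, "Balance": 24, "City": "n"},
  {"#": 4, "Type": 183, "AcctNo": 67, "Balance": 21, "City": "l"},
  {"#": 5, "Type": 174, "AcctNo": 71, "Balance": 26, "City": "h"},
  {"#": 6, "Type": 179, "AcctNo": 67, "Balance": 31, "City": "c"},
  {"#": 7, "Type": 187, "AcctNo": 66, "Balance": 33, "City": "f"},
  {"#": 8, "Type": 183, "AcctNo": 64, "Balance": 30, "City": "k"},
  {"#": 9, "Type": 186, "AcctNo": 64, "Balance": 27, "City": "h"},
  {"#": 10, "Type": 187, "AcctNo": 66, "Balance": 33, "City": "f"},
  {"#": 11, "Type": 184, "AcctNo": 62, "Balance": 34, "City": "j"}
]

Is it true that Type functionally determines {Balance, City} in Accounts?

No

Type=188: rows 1, 3 → {Balance,City} = (24, n), (24, n) ✓
Type=180: row 2 → {Balance,City} = (34, b) ✓
Type=183: rows 4, 8 → {Balance,City} takes values {(21, l), (30, k)} — violation
Type=174: row 5 → {Balance,City} = (26, h) ✓
Type=179: row 6 → {Balance,City} = (31, c) ✓
Type=187: rows 7, 10 → {Balance,City} = (33, f), (33, f) ✓
Type=186: row 9 → {Balance,City} = (27, h) ✓
Type=184: row 11 → {Balance,City} = (34, j) ✓
Two rows agree on Type but differ on {Balance, City}, so Type -> {Balance, City} does not hold.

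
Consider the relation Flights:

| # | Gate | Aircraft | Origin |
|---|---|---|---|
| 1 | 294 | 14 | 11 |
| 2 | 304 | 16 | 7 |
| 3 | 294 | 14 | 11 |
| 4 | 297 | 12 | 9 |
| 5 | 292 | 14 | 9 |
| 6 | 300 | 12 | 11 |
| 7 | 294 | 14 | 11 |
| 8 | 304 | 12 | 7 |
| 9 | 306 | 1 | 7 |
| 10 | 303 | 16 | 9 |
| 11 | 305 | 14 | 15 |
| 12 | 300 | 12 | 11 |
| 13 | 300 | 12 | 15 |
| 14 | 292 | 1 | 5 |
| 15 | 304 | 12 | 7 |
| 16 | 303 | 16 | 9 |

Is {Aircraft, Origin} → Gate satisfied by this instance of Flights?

(Aircraft=14, Origin=11): rows 1, 3, 7 → Gate = 294, 294, 294 ✓
(Aircraft=16, Origin=7): row 2 → Gate = 304 ✓
(Aircraft=12, Origin=9): row 4 → Gate = 297 ✓
(Aircraft=14, Origin=9): row 5 → Gate = 292 ✓
(Aircraft=12, Origin=11): rows 6, 12 → Gate = 300, 300 ✓
(Aircraft=12, Origin=7): rows 8, 15 → Gate = 304, 304 ✓
(Aircraft=1, Origin=7): row 9 → Gate = 306 ✓
(Aircraft=16, Origin=9): rows 10, 16 → Gate = 303, 303 ✓
(Aircraft=14, Origin=15): row 11 → Gate = 305 ✓
(Aircraft=12, Origin=15): row 13 → Gate = 300 ✓
(Aircraft=1, Origin=5): row 14 → Gate = 292 ✓
Every {Aircraft, Origin} value is associated with a single Gate value, so {Aircraft, Origin} → Gate holds.

Yes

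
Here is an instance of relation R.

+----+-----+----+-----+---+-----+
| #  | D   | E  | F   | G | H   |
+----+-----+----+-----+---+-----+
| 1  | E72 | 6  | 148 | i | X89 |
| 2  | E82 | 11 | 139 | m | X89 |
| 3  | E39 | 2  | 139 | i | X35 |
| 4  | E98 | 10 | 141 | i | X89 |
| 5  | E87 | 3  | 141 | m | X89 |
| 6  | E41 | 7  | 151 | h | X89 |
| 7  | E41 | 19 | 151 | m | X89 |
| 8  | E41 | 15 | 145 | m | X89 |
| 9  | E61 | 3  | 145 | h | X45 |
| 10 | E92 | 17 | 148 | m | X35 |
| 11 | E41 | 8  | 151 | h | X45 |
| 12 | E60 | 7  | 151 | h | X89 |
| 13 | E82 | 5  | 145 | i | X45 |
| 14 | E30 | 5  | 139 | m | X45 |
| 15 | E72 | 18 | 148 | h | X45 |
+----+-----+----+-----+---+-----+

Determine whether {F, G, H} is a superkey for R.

Rows 6 and 12 have the same {F, G, H} value (F=151, G=h, H=X89) but are distinct tuples, so {F, G, H} does not determine every attribute — not a superkey.

No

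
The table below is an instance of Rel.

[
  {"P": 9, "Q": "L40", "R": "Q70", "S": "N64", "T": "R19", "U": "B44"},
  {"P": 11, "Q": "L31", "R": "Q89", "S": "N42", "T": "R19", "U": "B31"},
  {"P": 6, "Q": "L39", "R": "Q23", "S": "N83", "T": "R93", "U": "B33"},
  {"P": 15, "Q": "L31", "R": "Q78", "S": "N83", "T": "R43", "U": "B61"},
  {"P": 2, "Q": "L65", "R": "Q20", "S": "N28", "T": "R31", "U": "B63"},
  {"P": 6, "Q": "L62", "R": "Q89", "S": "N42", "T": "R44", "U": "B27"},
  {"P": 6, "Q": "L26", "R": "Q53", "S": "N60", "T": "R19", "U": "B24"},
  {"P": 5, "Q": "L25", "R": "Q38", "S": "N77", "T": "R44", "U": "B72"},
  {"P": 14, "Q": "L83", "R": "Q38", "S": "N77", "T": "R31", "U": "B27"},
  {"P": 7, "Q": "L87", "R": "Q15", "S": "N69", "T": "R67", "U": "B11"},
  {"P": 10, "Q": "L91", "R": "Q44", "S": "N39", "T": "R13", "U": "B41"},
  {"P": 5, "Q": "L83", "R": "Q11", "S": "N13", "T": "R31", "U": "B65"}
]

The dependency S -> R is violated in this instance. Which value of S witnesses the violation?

N83

S=N64: 1 row → R = Q70 ✓
S=N42: 2 rows → R = Q89, Q89 ✓
S=N83: 2 rows → R takes values {Q23, Q78} — violation
S=N28: 1 row → R = Q20 ✓
S=N60: 1 row → R = Q53 ✓
S=N77: 2 rows → R = Q38, Q38 ✓
S=N69: 1 row → R = Q15 ✓
S=N39: 1 row → R = Q44 ✓
S=N13: 1 row → R = Q11 ✓
The only S value with inconsistent R is S=N83.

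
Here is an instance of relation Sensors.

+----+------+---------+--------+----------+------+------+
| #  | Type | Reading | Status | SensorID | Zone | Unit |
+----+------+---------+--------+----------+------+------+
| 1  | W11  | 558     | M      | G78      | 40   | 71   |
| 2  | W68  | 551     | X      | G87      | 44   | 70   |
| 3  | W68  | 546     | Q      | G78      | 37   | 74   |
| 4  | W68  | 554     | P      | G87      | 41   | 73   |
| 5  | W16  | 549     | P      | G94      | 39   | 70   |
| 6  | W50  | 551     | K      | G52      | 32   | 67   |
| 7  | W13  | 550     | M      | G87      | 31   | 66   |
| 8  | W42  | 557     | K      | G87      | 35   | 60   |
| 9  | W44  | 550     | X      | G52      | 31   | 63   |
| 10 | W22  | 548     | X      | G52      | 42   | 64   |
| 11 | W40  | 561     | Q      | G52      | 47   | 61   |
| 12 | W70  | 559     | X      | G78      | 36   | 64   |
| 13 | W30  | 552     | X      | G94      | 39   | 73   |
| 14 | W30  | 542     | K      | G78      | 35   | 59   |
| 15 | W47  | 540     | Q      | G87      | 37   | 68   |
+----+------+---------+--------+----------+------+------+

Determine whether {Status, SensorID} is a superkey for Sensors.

No

Rows 9 and 10 have the same {Status, SensorID} value (Status=X, SensorID=G52) but are distinct tuples, so {Status, SensorID} does not determine every attribute — not a superkey.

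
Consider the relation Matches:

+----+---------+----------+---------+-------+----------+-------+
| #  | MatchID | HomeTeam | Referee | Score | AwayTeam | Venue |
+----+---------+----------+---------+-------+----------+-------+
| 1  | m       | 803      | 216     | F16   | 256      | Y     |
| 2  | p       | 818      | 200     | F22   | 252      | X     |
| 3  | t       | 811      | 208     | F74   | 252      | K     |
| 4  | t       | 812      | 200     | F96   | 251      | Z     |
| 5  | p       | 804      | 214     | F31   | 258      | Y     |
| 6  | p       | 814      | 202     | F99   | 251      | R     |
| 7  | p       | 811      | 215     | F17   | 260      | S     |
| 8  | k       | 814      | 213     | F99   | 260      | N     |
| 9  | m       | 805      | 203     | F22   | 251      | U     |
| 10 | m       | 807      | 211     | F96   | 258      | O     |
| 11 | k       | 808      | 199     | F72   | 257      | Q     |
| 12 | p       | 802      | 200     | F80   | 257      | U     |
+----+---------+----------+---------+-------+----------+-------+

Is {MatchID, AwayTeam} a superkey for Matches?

Yes

All 12 rows have distinct {MatchID, AwayTeam} values, so {MatchID, AwayTeam} → (all attributes) holds and {MatchID, AwayTeam} is a superkey.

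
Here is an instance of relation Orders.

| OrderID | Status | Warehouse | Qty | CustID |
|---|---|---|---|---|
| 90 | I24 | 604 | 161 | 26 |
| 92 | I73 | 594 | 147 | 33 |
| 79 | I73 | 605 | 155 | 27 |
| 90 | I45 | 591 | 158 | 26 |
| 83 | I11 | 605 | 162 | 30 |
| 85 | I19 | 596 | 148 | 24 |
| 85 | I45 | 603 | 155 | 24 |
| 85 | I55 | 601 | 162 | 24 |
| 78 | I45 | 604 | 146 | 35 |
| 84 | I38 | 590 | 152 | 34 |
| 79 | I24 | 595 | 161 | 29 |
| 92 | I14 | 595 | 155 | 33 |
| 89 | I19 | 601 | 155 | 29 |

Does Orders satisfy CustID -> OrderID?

No

CustID=26: 2 rows → OrderID = 90, 90 ✓
CustID=33: 2 rows → OrderID = 92, 92 ✓
CustID=27: 1 row → OrderID = 79 ✓
CustID=30: 1 row → OrderID = 83 ✓
CustID=24: 3 rows → OrderID = 85, 85, 85 ✓
CustID=35: 1 row → OrderID = 78 ✓
CustID=34: 1 row → OrderID = 84 ✓
CustID=29: 2 rows → OrderID takes values {79, 89} — violation
Two rows agree on CustID but differ on OrderID, so CustID -> OrderID does not hold.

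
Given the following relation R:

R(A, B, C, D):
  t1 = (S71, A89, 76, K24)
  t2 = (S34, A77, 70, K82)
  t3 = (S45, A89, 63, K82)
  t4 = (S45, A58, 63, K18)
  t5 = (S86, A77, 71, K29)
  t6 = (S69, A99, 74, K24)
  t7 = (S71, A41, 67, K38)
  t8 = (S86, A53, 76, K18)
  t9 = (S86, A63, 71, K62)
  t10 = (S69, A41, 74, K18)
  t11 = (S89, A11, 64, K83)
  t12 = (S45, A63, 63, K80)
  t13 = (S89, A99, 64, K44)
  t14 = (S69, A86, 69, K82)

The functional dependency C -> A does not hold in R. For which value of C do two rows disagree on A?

76

C=76: rows 1, 8 → A takes values {S71, S86} — violation
C=70: row 2 → A = S34 ✓
C=63: rows 3, 4, 12 → A = S45, S45, S45 ✓
C=71: rows 5, 9 → A = S86, S86 ✓
C=74: rows 6, 10 → A = S69, S69 ✓
C=67: row 7 → A = S71 ✓
C=64: rows 11, 13 → A = S89, S89 ✓
C=69: row 14 → A = S69 ✓
The only C value with inconsistent A is C=76.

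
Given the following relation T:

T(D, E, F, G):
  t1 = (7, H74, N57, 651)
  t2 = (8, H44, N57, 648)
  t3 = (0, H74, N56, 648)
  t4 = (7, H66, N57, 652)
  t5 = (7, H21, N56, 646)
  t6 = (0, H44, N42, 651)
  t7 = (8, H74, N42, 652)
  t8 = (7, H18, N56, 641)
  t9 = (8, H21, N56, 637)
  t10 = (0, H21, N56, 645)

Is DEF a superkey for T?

All 10 rows have distinct DEF values, so DEF → (all attributes) holds and DEF is a superkey.

Yes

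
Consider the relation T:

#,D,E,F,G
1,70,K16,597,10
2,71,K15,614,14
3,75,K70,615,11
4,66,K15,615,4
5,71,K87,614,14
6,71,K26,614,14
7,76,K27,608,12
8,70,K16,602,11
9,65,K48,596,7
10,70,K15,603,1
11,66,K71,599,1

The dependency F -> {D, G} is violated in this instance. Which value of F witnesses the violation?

F=597: row 1 → {D,G} = (70, 10) ✓
F=614: rows 2, 5, 6 → {D,G} = (71, 14), (71, 14), (71, 14) ✓
F=615: rows 3, 4 → {D,G} takes values {(75, 11), (66, 4)} — violation
F=608: row 7 → {D,G} = (76, 12) ✓
F=602: row 8 → {D,G} = (70, 11) ✓
F=596: row 9 → {D,G} = (65, 7) ✓
F=603: row 10 → {D,G} = (70, 1) ✓
F=599: row 11 → {D,G} = (66, 1) ✓
The only F value with inconsistent RHS is F=615.

615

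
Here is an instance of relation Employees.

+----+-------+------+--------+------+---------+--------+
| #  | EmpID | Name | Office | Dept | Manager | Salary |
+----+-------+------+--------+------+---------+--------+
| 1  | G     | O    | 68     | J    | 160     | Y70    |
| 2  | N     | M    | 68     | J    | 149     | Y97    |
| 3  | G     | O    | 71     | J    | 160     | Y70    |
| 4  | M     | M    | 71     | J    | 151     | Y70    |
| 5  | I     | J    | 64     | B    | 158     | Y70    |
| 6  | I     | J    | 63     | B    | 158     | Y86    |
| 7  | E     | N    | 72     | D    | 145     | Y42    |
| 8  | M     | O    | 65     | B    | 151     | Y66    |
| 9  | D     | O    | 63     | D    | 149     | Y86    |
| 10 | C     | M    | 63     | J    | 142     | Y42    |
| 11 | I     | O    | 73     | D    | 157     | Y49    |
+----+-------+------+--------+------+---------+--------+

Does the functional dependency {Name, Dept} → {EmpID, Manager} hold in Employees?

No

(Name=O, Dept=J): rows 1, 3 → {EmpID,Manager} = (G, 160), (G, 160) ✓
(Name=M, Dept=J): rows 2, 4, 10 → {EmpID,Manager} takes values {(N, 149), (M, 151), (C, 142)} — violation
(Name=J, Dept=B): rows 5, 6 → {EmpID,Manager} = (I, 158), (I, 158) ✓
(Name=N, Dept=D): row 7 → {EmpID,Manager} = (E, 145) ✓
(Name=O, Dept=B): row 8 → {EmpID,Manager} = (M, 151) ✓
(Name=O, Dept=D): rows 9, 11 → {EmpID,Manager} takes values {(D, 149), (I, 157)} — violation
Two rows agree on {Name, Dept} but differ on {EmpID, Manager}, so {Name, Dept} → {EmpID, Manager} does not hold.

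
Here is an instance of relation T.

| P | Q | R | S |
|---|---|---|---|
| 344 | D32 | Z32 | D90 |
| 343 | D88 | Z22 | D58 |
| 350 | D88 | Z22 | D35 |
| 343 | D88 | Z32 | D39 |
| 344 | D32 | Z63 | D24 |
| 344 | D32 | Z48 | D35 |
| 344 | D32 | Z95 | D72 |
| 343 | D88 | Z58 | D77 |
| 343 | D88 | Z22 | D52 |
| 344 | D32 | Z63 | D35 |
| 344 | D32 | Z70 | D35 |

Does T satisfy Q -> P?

Q=D32: 6 rows → P = 344, 344, 344, 344, 344, 344 ✓
Q=D88: 5 rows → P takes values {343, 350} — violation
Two rows agree on Q but differ on P, so Q -> P does not hold.

No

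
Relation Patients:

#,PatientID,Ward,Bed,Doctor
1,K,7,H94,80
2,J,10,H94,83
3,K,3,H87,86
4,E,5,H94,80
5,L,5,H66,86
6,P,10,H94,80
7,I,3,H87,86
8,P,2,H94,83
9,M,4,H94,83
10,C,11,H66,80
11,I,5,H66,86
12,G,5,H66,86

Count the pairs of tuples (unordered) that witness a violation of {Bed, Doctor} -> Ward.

(Bed=H94, Doctor=80): violating pairs (1,4), (1,6), (4,6) — 3 pairs.
(Bed=H94, Doctor=83): violating pairs (2,8), (2,9), (8,9) — 3 pairs.
(Bed=H87, Doctor=86): all 2 rows agree on Ward — 0 pairs.
(Bed=H66, Doctor=86): all 3 rows agree on Ward — 0 pairs.

6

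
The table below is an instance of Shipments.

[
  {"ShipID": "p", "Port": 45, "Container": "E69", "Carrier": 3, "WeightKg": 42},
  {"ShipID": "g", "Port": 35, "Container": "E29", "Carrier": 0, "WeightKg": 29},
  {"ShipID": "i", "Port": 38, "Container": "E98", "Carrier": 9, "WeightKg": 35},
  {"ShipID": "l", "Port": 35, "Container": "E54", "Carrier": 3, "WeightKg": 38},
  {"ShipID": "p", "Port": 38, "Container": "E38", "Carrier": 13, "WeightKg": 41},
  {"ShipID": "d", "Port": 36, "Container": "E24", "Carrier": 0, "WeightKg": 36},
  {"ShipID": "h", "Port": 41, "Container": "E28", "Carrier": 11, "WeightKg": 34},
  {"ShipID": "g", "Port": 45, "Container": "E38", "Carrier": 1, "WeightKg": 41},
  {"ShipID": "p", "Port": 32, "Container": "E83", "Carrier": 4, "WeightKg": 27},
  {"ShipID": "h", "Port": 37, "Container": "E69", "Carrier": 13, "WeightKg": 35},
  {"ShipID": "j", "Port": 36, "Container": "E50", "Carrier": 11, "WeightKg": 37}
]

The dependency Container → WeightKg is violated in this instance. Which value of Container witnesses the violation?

Container=E69: 2 rows → WeightKg takes values {42, 35} — violation
Container=E29: 1 row → WeightKg = 29 ✓
Container=E98: 1 row → WeightKg = 35 ✓
Container=E54: 1 row → WeightKg = 38 ✓
Container=E38: 2 rows → WeightKg = 41, 41 ✓
Container=E24: 1 row → WeightKg = 36 ✓
Container=E28: 1 row → WeightKg = 34 ✓
Container=E83: 1 row → WeightKg = 27 ✓
Container=E50: 1 row → WeightKg = 37 ✓
The only Container value with inconsistent WeightKg is Container=E69.

E69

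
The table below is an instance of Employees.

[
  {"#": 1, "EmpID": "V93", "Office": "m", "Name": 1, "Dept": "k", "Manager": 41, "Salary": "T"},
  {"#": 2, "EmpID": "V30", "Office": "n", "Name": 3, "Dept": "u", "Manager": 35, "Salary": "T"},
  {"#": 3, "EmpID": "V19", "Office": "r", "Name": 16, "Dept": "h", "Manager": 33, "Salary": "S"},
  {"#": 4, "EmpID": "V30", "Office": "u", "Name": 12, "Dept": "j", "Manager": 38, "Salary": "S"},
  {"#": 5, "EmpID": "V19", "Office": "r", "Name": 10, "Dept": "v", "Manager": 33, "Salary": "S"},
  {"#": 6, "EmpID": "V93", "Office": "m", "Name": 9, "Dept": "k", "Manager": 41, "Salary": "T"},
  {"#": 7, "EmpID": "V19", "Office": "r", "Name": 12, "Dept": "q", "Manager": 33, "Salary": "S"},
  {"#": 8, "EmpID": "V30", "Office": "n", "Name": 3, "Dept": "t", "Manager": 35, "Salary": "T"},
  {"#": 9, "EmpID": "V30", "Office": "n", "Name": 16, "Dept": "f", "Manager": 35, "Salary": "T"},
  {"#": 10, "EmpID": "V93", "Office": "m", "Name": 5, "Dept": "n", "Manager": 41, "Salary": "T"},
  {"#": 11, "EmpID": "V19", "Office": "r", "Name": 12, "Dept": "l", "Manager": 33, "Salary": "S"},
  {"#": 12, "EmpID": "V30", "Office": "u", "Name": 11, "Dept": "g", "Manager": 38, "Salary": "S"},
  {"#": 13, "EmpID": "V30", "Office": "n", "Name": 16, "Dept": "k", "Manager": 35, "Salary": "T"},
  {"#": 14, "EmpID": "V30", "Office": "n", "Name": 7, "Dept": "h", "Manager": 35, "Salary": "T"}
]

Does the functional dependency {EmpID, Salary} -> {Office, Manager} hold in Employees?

(EmpID=V93, Salary=T): rows 1, 6, 10 → {Office,Manager} = (m, 41), (m, 41), (m, 41) ✓
(EmpID=V30, Salary=T): rows 2, 8, 9, 13, 14 → {Office,Manager} = (n, 35), (n, 35), (n, 35), (n, 35), (n, 35) ✓
(EmpID=V19, Salary=S): rows 3, 5, 7, 11 → {Office,Manager} = (r, 33), (r, 33), (r, 33), (r, 33) ✓
(EmpID=V30, Salary=S): rows 4, 12 → {Office,Manager} = (u, 38), (u, 38) ✓
Every {EmpID, Salary} value is associated with a single {Office, Manager} value, so {EmpID, Salary} -> {Office, Manager} holds.

Yes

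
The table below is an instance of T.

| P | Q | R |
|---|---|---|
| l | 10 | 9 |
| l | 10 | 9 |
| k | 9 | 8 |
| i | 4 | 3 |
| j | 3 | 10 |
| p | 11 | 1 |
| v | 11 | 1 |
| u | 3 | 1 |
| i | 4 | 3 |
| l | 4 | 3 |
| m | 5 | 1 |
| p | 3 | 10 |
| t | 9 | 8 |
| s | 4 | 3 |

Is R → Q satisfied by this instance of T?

No

R=9: 2 rows → Q = 10, 10 ✓
R=8: 2 rows → Q = 9, 9 ✓
R=3: 4 rows → Q = 4, 4, 4, 4 ✓
R=10: 2 rows → Q = 3, 3 ✓
R=1: 4 rows → Q takes values {11, 3, 5} — violation
Two rows agree on R but differ on Q, so R → Q does not hold.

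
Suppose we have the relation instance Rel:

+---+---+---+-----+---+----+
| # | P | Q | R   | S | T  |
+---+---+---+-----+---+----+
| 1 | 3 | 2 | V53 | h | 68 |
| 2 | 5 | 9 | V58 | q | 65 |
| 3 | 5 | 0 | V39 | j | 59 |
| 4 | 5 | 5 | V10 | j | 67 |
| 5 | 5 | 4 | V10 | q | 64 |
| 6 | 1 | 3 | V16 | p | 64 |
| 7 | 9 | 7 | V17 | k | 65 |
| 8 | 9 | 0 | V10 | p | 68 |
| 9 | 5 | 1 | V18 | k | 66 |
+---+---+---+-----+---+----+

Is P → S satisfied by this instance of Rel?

No

P=3: row 1 → S = h ✓
P=5: rows 2, 3, 4, 5, 9 → S takes values {q, j, k} — violation
P=1: row 6 → S = p ✓
P=9: rows 7, 8 → S takes values {k, p} — violation
Two rows agree on P but differ on S, so P → S does not hold.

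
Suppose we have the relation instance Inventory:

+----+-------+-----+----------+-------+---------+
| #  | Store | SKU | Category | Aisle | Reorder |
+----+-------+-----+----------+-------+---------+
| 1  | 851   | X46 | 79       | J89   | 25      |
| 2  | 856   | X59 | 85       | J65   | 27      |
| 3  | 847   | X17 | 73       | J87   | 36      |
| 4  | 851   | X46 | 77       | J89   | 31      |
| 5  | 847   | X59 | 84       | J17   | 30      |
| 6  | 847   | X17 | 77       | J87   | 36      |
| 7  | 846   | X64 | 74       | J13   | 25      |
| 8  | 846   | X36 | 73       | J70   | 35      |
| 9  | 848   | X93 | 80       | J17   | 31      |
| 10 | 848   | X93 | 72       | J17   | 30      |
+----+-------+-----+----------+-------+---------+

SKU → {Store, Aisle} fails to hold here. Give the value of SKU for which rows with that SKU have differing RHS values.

SKU=X46: rows 1, 4 → {Store,Aisle} = (851, J89), (851, J89) ✓
SKU=X59: rows 2, 5 → {Store,Aisle} takes values {(856, J65), (847, J17)} — violation
SKU=X17: rows 3, 6 → {Store,Aisle} = (847, J87), (847, J87) ✓
SKU=X64: row 7 → {Store,Aisle} = (846, J13) ✓
SKU=X36: row 8 → {Store,Aisle} = (846, J70) ✓
SKU=X93: rows 9, 10 → {Store,Aisle} = (848, J17), (848, J17) ✓
The only SKU value with inconsistent RHS is SKU=X59.

X59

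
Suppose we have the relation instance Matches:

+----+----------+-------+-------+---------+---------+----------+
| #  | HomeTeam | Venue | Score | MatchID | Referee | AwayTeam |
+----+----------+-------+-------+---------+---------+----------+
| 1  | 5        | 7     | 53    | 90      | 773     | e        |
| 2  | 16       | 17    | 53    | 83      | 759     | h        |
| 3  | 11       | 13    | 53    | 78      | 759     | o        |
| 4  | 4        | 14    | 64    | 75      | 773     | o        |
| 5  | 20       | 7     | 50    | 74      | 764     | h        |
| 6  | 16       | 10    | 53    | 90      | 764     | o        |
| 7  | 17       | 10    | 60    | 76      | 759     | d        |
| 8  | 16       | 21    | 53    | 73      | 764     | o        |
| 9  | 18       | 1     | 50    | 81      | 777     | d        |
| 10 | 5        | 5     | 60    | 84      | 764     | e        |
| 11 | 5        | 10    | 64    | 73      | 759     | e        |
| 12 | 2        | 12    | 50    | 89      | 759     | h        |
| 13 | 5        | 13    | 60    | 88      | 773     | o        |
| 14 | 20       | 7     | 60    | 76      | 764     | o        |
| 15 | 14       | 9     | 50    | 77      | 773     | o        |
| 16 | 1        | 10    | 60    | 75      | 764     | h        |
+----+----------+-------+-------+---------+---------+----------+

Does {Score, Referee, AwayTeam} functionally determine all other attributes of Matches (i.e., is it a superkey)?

Rows 6 and 8 have the same {Score, Referee, AwayTeam} value (Score=53, Referee=764, AwayTeam=o) but are distinct tuples, so {Score, Referee, AwayTeam} does not determine every attribute — not a superkey.

No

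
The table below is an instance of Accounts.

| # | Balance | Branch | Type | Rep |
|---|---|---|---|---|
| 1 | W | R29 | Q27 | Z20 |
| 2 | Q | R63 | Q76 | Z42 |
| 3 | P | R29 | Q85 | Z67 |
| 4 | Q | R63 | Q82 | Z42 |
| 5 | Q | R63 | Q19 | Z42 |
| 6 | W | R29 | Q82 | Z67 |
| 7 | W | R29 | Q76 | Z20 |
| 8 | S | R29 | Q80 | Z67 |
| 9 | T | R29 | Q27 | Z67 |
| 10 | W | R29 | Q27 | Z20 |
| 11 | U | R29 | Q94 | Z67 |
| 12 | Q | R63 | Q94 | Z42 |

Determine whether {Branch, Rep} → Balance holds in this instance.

No

(Branch=R29, Rep=Z20): rows 1, 7, 10 → Balance = W, W, W ✓
(Branch=R63, Rep=Z42): rows 2, 4, 5, 12 → Balance = Q, Q, Q, Q ✓
(Branch=R29, Rep=Z67): rows 3, 6, 8, 9, 11 → Balance takes values {P, W, S, T, U} — violation
Two rows agree on {Branch, Rep} but differ on Balance, so {Branch, Rep} → Balance does not hold.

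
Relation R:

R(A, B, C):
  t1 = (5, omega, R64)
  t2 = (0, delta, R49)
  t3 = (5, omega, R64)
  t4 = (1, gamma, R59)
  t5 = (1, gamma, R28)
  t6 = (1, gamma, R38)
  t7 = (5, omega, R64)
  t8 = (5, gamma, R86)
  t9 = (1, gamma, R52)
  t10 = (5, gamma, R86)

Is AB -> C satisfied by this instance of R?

No

(A=5, B=omega): rows 1, 3, 7 → C = R64, R64, R64 ✓
(A=0, B=delta): row 2 → C = R49 ✓
(A=1, B=gamma): rows 4, 5, 6, 9 → C takes values {R59, R28, R38, R52} — violation
(A=5, B=gamma): rows 8, 10 → C = R86, R86 ✓
Two rows agree on AB but differ on C, so AB -> C does not hold.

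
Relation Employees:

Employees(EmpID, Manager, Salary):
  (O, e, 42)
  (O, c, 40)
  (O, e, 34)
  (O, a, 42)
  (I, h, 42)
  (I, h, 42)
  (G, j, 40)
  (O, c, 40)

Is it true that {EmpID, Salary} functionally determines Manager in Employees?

No

(EmpID=O, Salary=42): 2 rows → Manager takes values {e, a} — violation
(EmpID=O, Salary=40): 2 rows → Manager = c, c ✓
(EmpID=O, Salary=34): 1 row → Manager = e ✓
(EmpID=I, Salary=42): 2 rows → Manager = h, h ✓
(EmpID=G, Salary=40): 1 row → Manager = j ✓
Two rows agree on {EmpID, Salary} but differ on Manager, so {EmpID, Salary} -> Manager does not hold.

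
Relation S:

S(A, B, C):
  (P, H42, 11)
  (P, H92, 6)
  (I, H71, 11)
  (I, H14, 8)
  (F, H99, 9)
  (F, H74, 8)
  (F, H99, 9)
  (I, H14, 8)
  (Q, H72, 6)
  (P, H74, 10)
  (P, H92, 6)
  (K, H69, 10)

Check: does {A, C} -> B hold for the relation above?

(A=P, C=11): 1 row → B = H42 ✓
(A=P, C=6): 2 rows → B = H92, H92 ✓
(A=I, C=11): 1 row → B = H71 ✓
(A=I, C=8): 2 rows → B = H14, H14 ✓
(A=F, C=9): 2 rows → B = H99, H99 ✓
(A=F, C=8): 1 row → B = H74 ✓
(A=Q, C=6): 1 row → B = H72 ✓
(A=P, C=10): 1 row → B = H74 ✓
(A=K, C=10): 1 row → B = H69 ✓
Every {A, C} value is associated with a single B value, so {A, C} -> B holds.

Yes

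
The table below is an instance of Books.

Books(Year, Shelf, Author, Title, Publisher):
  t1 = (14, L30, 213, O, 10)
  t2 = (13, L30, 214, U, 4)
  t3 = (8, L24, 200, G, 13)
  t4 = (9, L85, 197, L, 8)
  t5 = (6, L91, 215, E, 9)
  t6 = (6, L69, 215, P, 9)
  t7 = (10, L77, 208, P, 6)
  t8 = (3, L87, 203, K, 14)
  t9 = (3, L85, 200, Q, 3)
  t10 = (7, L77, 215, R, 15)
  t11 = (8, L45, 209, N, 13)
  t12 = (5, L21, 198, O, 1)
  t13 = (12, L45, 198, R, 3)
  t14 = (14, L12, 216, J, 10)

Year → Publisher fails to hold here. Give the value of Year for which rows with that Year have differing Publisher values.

3

Year=14: rows 1, 14 → Publisher = 10, 10 ✓
Year=13: row 2 → Publisher = 4 ✓
Year=8: rows 3, 11 → Publisher = 13, 13 ✓
Year=9: row 4 → Publisher = 8 ✓
Year=6: rows 5, 6 → Publisher = 9, 9 ✓
Year=10: row 7 → Publisher = 6 ✓
Year=3: rows 8, 9 → Publisher takes values {14, 3} — violation
Year=7: row 10 → Publisher = 15 ✓
Year=5: row 12 → Publisher = 1 ✓
Year=12: row 13 → Publisher = 3 ✓
The only Year value with inconsistent Publisher is Year=3.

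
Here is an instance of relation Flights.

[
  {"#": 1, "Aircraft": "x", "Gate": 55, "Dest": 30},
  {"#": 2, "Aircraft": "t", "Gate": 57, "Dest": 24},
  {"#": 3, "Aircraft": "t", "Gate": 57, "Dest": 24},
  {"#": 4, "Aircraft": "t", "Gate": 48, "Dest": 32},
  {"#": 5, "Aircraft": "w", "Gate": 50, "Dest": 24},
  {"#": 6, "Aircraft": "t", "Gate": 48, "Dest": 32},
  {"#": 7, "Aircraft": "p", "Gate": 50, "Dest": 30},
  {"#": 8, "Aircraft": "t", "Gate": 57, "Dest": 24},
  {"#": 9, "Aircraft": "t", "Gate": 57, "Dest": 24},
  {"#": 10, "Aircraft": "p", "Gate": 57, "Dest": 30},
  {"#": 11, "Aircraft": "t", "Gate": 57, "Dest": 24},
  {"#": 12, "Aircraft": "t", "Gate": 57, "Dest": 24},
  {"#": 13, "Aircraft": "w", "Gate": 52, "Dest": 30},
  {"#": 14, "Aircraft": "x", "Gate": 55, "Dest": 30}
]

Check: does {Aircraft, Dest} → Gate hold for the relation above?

(Aircraft=x, Dest=30): rows 1, 14 → Gate = 55, 55 ✓
(Aircraft=t, Dest=24): rows 2, 3, 8, 9, 11, 12 → Gate = 57, 57, 57, 57, 57, 57 ✓
(Aircraft=t, Dest=32): rows 4, 6 → Gate = 48, 48 ✓
(Aircraft=w, Dest=24): row 5 → Gate = 50 ✓
(Aircraft=p, Dest=30): rows 7, 10 → Gate takes values {50, 57} — violation
(Aircraft=w, Dest=30): row 13 → Gate = 52 ✓
Two rows agree on {Aircraft, Dest} but differ on Gate, so {Aircraft, Dest} → Gate does not hold.

No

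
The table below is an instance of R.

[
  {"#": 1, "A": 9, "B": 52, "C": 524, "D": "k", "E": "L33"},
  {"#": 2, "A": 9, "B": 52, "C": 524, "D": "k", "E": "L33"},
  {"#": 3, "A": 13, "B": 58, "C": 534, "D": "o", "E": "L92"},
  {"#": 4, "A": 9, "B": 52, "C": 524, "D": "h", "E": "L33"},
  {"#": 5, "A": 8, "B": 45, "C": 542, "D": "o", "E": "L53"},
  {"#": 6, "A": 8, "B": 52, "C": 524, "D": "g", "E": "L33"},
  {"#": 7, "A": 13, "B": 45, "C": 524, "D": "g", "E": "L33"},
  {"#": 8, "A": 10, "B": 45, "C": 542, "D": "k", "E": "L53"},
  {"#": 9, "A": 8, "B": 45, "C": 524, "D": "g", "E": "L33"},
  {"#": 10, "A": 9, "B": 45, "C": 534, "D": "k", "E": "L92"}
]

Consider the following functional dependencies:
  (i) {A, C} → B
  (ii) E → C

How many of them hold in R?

(i) {A, C} → B: (A=8, C=524): rows 6, 9 → B takes values {52, 45} — violation — fails.
(ii) E → C: every LHS value maps to a single RHS value — holds.
1 of the 2 dependencies holds.

1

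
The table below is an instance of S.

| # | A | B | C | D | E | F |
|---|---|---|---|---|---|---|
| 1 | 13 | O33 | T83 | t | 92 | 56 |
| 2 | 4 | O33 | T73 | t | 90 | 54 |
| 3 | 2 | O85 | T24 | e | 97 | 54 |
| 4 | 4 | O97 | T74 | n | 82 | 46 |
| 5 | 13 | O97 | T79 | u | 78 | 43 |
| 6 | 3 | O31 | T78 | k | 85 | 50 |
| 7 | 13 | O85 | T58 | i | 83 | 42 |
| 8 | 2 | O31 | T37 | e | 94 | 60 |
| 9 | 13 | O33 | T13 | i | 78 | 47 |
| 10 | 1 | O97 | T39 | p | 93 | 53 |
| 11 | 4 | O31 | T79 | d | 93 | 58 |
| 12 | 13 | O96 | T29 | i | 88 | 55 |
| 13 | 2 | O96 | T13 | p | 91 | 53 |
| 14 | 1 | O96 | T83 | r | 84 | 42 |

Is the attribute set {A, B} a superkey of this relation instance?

No

Rows 1 and 9 have the same {A, B} value (A=13, B=O33) but are distinct tuples, so {A, B} does not determine every attribute — not a superkey.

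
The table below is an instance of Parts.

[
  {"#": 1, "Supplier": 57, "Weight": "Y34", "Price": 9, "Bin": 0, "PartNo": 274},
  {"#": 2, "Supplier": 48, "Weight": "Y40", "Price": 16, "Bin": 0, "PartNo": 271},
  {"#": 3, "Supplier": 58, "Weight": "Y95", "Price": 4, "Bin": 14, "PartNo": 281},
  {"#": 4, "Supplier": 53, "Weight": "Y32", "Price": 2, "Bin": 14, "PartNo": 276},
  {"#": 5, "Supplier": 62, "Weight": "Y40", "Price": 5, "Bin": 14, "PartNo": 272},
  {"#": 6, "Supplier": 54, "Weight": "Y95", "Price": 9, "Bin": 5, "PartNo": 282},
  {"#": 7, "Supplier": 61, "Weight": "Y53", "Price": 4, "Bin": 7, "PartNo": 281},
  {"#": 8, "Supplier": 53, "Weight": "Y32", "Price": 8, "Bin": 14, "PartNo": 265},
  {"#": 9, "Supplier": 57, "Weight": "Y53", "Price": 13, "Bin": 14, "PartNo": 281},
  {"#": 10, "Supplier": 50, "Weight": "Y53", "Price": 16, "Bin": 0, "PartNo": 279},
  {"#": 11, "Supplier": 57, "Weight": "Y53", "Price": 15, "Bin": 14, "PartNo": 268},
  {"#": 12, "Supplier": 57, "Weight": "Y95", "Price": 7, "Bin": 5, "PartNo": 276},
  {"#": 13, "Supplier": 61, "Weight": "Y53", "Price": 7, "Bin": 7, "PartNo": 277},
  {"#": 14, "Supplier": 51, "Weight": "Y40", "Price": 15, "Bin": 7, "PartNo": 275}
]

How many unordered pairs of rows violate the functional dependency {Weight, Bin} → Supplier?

1

(Weight=Y32, Bin=14): all 2 rows agree on Supplier — 0 pairs.
(Weight=Y95, Bin=5): violating pairs (6,12) — 1 pair.
(Weight=Y53, Bin=7): all 2 rows agree on Supplier — 0 pairs.
(Weight=Y53, Bin=14): all 2 rows agree on Supplier — 0 pairs.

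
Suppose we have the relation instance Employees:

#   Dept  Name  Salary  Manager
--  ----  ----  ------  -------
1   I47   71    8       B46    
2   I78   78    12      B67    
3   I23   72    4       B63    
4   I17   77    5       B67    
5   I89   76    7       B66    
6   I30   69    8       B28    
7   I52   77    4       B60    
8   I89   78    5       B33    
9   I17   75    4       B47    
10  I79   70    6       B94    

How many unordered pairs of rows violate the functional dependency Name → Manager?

2

Name=78: violating pairs (2,8) — 1 pair.
Name=77: violating pairs (4,7) — 1 pair.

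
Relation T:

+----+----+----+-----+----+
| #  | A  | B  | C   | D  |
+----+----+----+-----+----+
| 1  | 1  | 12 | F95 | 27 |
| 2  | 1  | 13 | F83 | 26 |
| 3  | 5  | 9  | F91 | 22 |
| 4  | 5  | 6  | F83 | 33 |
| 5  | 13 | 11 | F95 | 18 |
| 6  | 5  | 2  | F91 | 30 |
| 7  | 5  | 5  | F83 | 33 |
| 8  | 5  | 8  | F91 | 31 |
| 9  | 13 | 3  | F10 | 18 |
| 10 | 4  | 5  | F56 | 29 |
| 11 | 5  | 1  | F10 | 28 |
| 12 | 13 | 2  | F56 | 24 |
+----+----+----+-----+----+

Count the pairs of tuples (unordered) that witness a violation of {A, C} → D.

(A=5, C=F91): violating pairs (3,6), (3,8), (6,8) — 3 pairs.
(A=5, C=F83): all 2 rows agree on D — 0 pairs.

3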